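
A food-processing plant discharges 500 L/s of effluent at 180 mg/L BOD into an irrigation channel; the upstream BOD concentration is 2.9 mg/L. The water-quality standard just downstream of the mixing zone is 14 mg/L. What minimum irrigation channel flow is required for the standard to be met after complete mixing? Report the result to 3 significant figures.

Set C_mix = 14: (Q·2.900 + 500.0·180.0) / (Q + 500.0) = 14
→ Q = 500.0·(180.0 − 14)/(14 − 2.900) = 7477 L/s.

7480 L/s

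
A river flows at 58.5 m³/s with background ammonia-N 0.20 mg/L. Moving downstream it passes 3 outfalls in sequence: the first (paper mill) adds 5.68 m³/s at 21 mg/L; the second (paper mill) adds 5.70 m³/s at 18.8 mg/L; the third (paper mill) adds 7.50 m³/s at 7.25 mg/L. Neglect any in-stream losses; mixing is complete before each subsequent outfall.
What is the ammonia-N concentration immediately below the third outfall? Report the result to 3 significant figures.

3.78 mg/L

Below outfall 1: Q → 64.18 m³/s, C = (58.50·0.2000 + 5.680·21.00)/64.18 = 2.041 mg/L.
Below outfall 2: Q → 69.88 m³/s, C = (64.18·2.041 + 5.700·18.80)/69.88 = 3.408 mg/L.
Below outfall 3: Q → 77.38 m³/s, C = (69.88·3.408 + 7.500·7.250)/77.38 = 3.780 mg/L.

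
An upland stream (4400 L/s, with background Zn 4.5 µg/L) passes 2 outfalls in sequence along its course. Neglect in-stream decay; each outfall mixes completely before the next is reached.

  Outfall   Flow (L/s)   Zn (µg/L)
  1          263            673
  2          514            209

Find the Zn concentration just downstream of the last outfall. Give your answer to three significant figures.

58.8 µg/L

Below outfall 1: Q → 4663 L/s, C = (4400·4.500 + 263.0·673.0)/4663 = 42.20 µg/L.
Below outfall 2: Q → 5177 L/s, C = (4663·42.20 + 514.0·209.0)/5177 = 58.76 µg/L.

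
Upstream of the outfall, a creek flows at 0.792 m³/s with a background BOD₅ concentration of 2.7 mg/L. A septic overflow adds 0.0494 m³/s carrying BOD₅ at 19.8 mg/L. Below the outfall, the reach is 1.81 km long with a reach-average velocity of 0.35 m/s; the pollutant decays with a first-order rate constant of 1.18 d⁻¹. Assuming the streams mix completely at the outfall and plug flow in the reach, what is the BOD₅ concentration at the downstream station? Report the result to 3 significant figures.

3.45 mg/L

Mixed concentration C = ΣQC/ΣQ = (0.7920·2.700 + 0.04940·19.80) / 0.8414 = 3.117/0.8414 = 3.704 mg/L.
Travel time t = 1.81·1000 / 0.35 = 5171 s = 1.437 h.
Applying C = C₀e^(−kt): 3.704 × 0.9318 = 3.451 mg/L.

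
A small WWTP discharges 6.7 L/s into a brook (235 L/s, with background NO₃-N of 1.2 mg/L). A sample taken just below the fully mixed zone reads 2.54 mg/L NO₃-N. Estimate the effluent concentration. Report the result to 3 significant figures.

Mass balance: 235.0·1.200 + 6.700·Cₑ = 241.7·2.540
→ Cₑ = (241.7·2.540 − 235.0·1.200) / 6.700 = 49.54 mg/L.

49.5 mg/L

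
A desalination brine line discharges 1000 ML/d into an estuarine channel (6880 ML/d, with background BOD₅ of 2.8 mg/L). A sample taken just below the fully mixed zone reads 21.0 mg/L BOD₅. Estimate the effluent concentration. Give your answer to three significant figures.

146 mg/L

Mass balance: 6880·2.800 + 1000·Cₑ = 7880·21.00
→ Cₑ = (7880·21.00 − 6880·2.800) / 1000 = 146.2 mg/L.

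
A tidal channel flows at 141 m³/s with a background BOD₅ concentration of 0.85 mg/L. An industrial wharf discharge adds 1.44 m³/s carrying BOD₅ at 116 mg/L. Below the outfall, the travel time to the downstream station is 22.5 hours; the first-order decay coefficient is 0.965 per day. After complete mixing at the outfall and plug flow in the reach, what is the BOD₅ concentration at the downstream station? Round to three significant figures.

0.815 mg/L

Conservation of mass: C = (141.0·0.8500 + 1.440·116.0) / 142.4 = 286.9/142.4 = 2.014 mg/L.
After decay, C = 2.014 × e^(−kt) = 2.014 × 0.4047 = 0.8150 mg/L.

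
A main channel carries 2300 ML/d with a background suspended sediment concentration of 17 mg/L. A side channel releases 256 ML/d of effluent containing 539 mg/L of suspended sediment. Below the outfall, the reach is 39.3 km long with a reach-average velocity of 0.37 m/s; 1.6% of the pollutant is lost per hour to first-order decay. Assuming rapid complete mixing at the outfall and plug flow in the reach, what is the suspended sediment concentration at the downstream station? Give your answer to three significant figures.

43.0 mg/L

Mixed concentration C = ΣQC/ΣQ = (2300·17.00 + 256.0·539.0) / 2556 = 177100/2556 = 69.28 mg/L.
Travel time t = 39.3·1000 / 0.37 = 106200 s = 29.50 h.
1.6%/h lost → k = −ln(1 − 0.016) = 0.01613 h⁻¹.
Decay over the reach: 69.28·exp(−kt) = 69.28·0.6213 = 43.05 mg/L.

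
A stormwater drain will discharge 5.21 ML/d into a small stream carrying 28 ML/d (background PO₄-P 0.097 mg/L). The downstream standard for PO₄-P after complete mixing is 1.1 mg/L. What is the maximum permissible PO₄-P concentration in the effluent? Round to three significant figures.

At the limit, (Qr·Cr + Qe·Cₑ)/(Qr + Qe) = 1.1:
Cₑ = (33.21·1.1 − 28.00·0.09700) / 5.210 = 6.490 mg/L.

6.49 mg/L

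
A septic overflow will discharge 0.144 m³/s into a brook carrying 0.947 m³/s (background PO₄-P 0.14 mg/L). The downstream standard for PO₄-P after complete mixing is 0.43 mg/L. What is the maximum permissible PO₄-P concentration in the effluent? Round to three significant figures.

2.34 mg/L

At the limit, (Qr·Cr + Qe·Cₑ)/(Qr + Qe) = 0.43:
Cₑ = (1.091·0.43 − 0.9470·0.1400) / 0.1440 = 2.337 mg/L.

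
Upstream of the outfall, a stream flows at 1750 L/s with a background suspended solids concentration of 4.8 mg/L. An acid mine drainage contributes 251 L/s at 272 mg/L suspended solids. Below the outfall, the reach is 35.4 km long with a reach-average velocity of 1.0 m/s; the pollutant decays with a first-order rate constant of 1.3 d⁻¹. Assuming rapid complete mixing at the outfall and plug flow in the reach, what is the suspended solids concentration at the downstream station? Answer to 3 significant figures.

22.5 mg/L

Flow-weighted average: C = (1750·4.800 + 251.0·272.0) / 2001 = 76670/2001 = 38.32 mg/L.
Travel time t = 35.4·1000 / 1.0 = 35400 s = 9.833 h.
After decay, C = 38.32 × e^(−kt) = 38.32 × 0.5871 = 22.49 mg/L.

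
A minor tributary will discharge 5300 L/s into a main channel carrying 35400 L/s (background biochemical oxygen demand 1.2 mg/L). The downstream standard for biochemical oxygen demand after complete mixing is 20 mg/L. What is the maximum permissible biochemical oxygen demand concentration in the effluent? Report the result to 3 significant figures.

146 mg/L

At the limit, (Qr·Cr + Qe·Cₑ)/(Qr + Qe) = 20:
Cₑ = (40700·20 − 35400·1.200) / 5300 = 145.6 mg/L.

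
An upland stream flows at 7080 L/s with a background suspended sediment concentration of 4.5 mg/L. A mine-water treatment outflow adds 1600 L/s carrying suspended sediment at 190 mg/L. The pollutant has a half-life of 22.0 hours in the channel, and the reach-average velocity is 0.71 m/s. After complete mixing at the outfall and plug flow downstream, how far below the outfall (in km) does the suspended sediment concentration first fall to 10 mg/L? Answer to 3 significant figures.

Mixed concentration C = ΣQC/ΣQ = (7080·4.500 + 1600·190.0) / 8680 = 335900/8680 = 38.69 mg/L.
Half-life 22.0 h → k = ln 2 / 22.0 = 0.03151 h⁻¹ = 0.7562 d⁻¹.
Set 38.69·exp(−k·t) = 10 → t = ln(38.69/10)/k = 154600 s = 42.95 h.
Distance = v·t = 0.71·154600 = 109800 m = 109.8 km.

110 km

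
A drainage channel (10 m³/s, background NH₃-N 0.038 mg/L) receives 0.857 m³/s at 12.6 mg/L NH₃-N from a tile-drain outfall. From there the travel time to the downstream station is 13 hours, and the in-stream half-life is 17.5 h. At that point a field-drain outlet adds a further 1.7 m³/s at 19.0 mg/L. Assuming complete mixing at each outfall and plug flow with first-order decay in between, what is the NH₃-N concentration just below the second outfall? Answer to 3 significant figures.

3.10 mg/L

Mass balance: C = (10.00·0.03800 + 0.8570·12.60) / 10.86 = 11.18/10.86 = 1.030 mg/L; combined flow 10.86 m³/s.
Half-life 17.5 h → k = ln 2 / 17.5 = 0.03961 h⁻¹ = 0.9506 d⁻¹.
Decay over the reach: 1.030·exp(−kt) = 1.030·0.5976 = 0.6152 mg/L.
Second outfall: C = (10.86·0.6152 + 1.700·19.00)/12.56 = 3.104 mg/L.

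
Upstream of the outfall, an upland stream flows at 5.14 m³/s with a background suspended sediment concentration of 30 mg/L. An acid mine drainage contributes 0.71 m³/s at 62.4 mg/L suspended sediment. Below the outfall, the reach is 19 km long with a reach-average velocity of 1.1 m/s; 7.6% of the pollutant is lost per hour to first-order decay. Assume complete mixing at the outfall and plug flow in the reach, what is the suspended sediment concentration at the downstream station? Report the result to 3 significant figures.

Mixed concentration C = ΣQC/ΣQ = (5.140·30.00 + 0.7100·62.40) / 5.850 = 198.5/5.850 = 33.93 mg/L.
Travel time t = 19·1000 / 1.1 = 17270 s = 4.798 h.
7.6%/h lost → k = −ln(1 − 0.076) = 0.07904 h⁻¹.
Decay over the reach: 33.93·exp(−kt) = 33.93·0.6844 = 23.22 mg/L.

23.2 mg/L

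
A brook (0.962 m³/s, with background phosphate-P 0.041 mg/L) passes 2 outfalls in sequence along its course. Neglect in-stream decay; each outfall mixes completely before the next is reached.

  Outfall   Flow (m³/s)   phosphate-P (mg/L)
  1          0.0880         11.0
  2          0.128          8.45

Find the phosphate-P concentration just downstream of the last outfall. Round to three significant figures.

Below outfall 1: Q → 1.050 m³/s, C = (0.9620·0.04100 + 0.08800·11.00)/1.050 = 0.9595 mg/L.
Below outfall 2: Q → 1.178 m³/s, C = (1.050·0.9595 + 0.1280·8.450)/1.178 = 1.773 mg/L.

1.77 mg/L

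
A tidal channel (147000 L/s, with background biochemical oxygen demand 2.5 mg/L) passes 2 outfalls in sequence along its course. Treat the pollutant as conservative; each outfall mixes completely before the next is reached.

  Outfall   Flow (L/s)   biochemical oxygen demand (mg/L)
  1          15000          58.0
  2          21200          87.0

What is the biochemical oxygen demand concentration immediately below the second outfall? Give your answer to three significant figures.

16.8 mg/L

After outfall 1: Q = 147000 + 15000 = 162000 L/s; C = (147000·2.500 + 15000·58.00)/162000 = 7.639 mg/L.
After outfall 2: Q = 162000 + 21200 = 183200 L/s; C = (162000·7.639 + 21200·87.00)/183200 = 16.82 mg/L.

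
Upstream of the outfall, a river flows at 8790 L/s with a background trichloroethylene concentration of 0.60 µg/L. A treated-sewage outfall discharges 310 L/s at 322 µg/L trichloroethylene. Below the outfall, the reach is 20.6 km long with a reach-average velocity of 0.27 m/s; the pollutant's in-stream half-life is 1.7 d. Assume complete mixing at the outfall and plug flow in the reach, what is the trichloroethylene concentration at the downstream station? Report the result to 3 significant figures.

Conservation of mass: C = (8790·0.6000 + 310.0·322.0) / 9100 = 105100/9100 = 11.55 µg/L.
Travel time t = 20.6·1000 / 0.27 = 76300 s = 21.19 h.
Half-life 1.7 d → k = ln 2 / 1.7 = 0.4077 d⁻¹.
Applying C = C₀e^(−kt): 11.55 × 0.6976 = 8.057 µg/L.

8.06 µg/L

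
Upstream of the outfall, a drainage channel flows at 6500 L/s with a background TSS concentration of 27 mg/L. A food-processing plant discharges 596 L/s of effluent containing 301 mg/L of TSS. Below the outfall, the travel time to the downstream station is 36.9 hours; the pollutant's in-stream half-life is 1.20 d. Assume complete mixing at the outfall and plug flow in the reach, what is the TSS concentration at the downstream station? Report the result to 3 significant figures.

20.6 mg/L

Mass balance: C = (6500·27.00 + 596.0·301.0) / 7096 = 354900/7096 = 50.01 mg/L.
Half-life 1.20 d → k = ln 2 / 1.20 = 0.5776 d⁻¹.
After decay, C = 50.01 × e^(−kt) = 50.01 × 0.4114 = 20.58 mg/L.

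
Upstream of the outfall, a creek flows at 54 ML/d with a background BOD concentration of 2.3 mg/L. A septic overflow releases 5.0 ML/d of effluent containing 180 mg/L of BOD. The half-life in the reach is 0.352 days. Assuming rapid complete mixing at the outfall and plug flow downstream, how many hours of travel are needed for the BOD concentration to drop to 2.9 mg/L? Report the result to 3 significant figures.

21.8 h

Flow-weighted average: C = (54.00·2.300 + 5.000·180.0) / 59.00 = 1024/59.00 = 17.36 mg/L.
Half-life 0.352 d → k = ln 2 / 0.352 = 1.969 d⁻¹.
17.36·exp(−k·t) = 2.9 → t = ln(17.36/2.9)/k = 78510 s = 21.81 h.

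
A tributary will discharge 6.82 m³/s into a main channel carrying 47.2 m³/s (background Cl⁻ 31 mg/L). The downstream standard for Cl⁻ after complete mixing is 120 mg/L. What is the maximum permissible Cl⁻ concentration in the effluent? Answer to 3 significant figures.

736 mg/L

At the limit, (Qr·Cr + Qe·Cₑ)/(Qr + Qe) = 120:
Cₑ = (54.02·120 − 47.20·31.00) / 6.820 = 736.0 mg/L.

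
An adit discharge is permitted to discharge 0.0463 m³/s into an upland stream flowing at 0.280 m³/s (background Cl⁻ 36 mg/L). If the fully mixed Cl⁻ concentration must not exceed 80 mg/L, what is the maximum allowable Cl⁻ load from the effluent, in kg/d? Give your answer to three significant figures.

Mass balance at the limit: 0.2800·36.00 + 0.04630·Cₑ = 0.3263·80 → Cₑ = 346.1 mg/L.
Load = 0.04630 m³/s × 346.1 g/m³ × 86 400 s/d = 1384 kg/d.

1380 kg/d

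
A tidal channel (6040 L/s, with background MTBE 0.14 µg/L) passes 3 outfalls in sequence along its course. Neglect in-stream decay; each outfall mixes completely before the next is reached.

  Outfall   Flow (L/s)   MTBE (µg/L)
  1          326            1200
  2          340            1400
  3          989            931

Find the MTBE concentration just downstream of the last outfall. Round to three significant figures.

Below outfall 1: Q → 6366 L/s, C = (6040·0.1400 + 326.0·1200)/6366 = 61.58 µg/L.
Below outfall 2: Q → 6706 L/s, C = (6366·61.58 + 340.0·1400)/6706 = 129.4 µg/L.
Below outfall 3: Q → 7695 L/s, C = (6706·129.4 + 989.0·931.0)/7695 = 232.5 µg/L.

232 µg/L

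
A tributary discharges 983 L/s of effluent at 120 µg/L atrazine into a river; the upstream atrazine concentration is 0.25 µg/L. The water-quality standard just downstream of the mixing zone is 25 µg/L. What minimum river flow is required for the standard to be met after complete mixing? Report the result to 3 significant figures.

Set C_mix = 25: (Q·0.2500 + 983.0·120.0) / (Q + 983.0) = 25
→ Q = 983.0·(120.0 − 25)/(25 − 0.2500) = 3773 L/s.

3770 L/s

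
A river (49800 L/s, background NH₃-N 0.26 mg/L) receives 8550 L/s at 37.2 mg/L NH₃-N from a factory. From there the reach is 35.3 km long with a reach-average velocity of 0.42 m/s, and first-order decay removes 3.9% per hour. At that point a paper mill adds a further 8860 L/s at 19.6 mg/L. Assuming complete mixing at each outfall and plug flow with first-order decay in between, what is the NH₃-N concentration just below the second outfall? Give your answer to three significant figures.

4.53 mg/L

Flow-weighted average: C = (49800·0.2600 + 8550·37.20) / 58350 = 331000/58350 = 5.673 mg/L; combined flow 58350 L/s.
Travel time t = 35.3·1000 / 0.42 = 84050 s = 23.35 h.
3.9%/h lost → k = −ln(1 − 0.039) = 0.03978 h⁻¹.
Applying C = C₀e^(−kt): 5.673 × 0.3950 = 2.241 mg/L.
At the second outfall, C = (58350·2.241 + 8860·19.60) / (58350 + 8860) = 4.529 mg/L.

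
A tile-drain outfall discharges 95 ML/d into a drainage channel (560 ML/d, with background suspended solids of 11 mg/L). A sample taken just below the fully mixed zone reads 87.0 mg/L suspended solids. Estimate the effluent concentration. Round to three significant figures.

Mass balance: 560.0·11.00 + 95.00·Cₑ = 655.0·87.00
→ Cₑ = (655.0·87.00 − 560.0·11.00) / 95.00 = 535.0 mg/L.

535 mg/L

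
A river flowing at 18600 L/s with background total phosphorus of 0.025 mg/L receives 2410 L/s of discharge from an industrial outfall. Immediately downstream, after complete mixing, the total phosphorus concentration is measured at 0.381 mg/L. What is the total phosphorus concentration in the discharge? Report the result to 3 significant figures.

Mass balance: 18600·0.02500 + 2410·Cₑ = 21010·0.3810
→ Cₑ = (21010·0.3810 − 18600·0.02500) / 2410 = 3.129 mg/L.

3.13 mg/L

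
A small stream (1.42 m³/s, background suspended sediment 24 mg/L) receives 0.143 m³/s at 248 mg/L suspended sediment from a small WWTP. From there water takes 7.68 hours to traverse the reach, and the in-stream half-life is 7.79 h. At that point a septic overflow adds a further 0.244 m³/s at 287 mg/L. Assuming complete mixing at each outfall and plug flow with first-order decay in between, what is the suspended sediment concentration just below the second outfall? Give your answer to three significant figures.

Flow-weighted average: C = (1.420·24.00 + 0.1430·248.0) / 1.563 = 69.54/1.563 = 44.49 mg/L; combined flow 1.563 m³/s.
Half-life 7.79 h → k = ln 2 / 7.79 = 0.08898 h⁻¹ = 2.135 d⁻¹.
After decay, C = 44.49 × e^(−kt) = 44.49 × 0.5049 = 22.47 mg/L.
Second outfall: C = (1.563·22.47 + 0.2440·287.0)/1.807 = 58.19 mg/L.

58.2 mg/L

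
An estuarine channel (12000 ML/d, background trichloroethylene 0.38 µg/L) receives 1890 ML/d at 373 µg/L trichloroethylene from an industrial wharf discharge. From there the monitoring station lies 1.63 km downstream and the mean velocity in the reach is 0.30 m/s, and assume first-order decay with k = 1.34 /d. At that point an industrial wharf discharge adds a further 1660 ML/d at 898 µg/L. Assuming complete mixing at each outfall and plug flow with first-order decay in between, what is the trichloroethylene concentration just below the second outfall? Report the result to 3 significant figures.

138 µg/L

Mixed concentration C = ΣQC/ΣQ = (12000·0.3800 + 1890·373.0) / 13890 = 709500/13890 = 51.08 µg/L; combined flow 13890 ML/d.
Travel time t = 1.63·1000 / 0.30 = 5433 s = 1.509 h.
Decay over the reach: 51.08·exp(−kt) = 51.08·0.9192 = 46.95 µg/L.
At the second outfall, C = (13890·46.95 + 1660·898.0) / (13890 + 1660) = 137.8 µg/L.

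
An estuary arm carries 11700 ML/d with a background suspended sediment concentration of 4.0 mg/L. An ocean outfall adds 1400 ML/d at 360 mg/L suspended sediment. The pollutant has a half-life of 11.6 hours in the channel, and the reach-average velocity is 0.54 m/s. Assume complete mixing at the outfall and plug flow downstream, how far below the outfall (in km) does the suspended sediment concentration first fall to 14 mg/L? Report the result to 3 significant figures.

35.8 km

Mass balance: C = (11700·4.000 + 1400·360.0) / 13100 = 550800/13100 = 42.05 mg/L.
Half-life 11.6 h → k = ln 2 / 11.6 = 0.05975 h⁻¹ = 1.434 d⁻¹.
Set 42.05·exp(−k·t) = 14 → t = ln(42.05/14)/k = 66250 s = 18.40 h.
Distance = v·t = 0.54·66250 = 35780 m = 35.78 km.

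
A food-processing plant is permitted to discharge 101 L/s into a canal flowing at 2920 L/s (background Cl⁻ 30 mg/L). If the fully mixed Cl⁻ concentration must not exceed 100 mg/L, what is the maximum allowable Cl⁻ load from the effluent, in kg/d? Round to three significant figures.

Mass balance at the limit: 2920·30.00 + 101.0·Cₑ = 3021·100 → Cₑ = 2124 mg/L.
101.0 L/s = 0.1010 m³/s. Load = 0.1010 m³/s × 2124 g/m³ × 86 400 s/d = 18530 kg/d.

18500 kg/d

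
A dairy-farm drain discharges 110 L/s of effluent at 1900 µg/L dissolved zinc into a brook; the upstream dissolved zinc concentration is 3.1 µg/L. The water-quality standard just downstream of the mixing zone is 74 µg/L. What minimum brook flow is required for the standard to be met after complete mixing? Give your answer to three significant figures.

2830 L/s

Set C_mix = 74: (Q·3.100 + 110.0·1900) / (Q + 110.0) = 74
→ Q = 110.0·(1900 − 74)/(74 − 3.100) = 2833 L/s.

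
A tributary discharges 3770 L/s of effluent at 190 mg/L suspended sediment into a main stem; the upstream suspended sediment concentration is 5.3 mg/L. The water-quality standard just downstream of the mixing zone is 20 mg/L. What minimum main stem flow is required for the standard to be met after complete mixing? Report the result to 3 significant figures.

43600 L/s

Set C_mix = 20: (Q·5.300 + 3770·190.0) / (Q + 3770) = 20
→ Q = 3770·(190.0 − 20)/(20 − 5.300) = 43600 L/s.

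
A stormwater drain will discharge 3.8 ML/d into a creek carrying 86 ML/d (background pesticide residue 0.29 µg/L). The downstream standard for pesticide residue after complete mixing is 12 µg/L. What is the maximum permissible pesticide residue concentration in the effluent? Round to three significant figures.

At the limit, (Qr·Cr + Qe·Cₑ)/(Qr + Qe) = 12:
Cₑ = (89.80·12 − 86.00·0.2900) / 3.800 = 277.0 µg/L.

277 µg/L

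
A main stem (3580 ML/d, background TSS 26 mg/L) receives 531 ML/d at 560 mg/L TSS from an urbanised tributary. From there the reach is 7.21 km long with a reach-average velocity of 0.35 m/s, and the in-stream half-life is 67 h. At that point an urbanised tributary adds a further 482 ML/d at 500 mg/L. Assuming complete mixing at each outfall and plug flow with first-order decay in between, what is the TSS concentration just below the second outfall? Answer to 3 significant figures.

133 mg/L

Conservation of mass: C = (3580·26.00 + 531.0·560.0) / 4111 = 390400/4111 = 94.97 mg/L; combined flow 4111 ML/d.
Travel time t = 7.21·1000 / 0.35 = 20600 s = 5.722 h.
Half-life 67 h → k = ln 2 / 67 = 0.01035 h⁻¹ = 0.2483 d⁻¹.
Applying C = C₀e^(−kt): 94.97 × 0.9425 = 89.52 mg/L.
Second outfall: C = (4111·89.52 + 482.0·500.0)/4593 = 132.6 mg/L.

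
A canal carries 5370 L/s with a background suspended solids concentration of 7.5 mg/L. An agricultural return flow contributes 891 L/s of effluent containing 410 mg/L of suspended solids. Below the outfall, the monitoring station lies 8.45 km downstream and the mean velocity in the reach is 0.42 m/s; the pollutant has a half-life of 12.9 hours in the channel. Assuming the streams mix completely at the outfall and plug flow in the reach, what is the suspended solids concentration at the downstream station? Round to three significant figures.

48.0 mg/L

Mixed concentration C = ΣQC/ΣQ = (5370·7.500 + 891.0·410.0) / 6261 = 405600/6261 = 64.78 mg/L.
Travel time t = 8.45·1000 / 0.42 = 20120 s = 5.589 h.
Half-life 12.9 h → k = ln 2 / 12.9 = 0.05373 h⁻¹ = 1.290 d⁻¹.
Decay over the reach: 64.78·exp(−kt) = 64.78·0.7406 = 47.98 mg/L.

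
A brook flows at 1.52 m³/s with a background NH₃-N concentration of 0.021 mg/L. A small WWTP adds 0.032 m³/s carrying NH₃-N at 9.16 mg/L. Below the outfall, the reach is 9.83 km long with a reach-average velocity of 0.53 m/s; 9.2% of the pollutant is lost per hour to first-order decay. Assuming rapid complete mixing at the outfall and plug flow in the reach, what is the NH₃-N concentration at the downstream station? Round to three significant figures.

0.127 mg/L

Flow-weighted average: C = (1.520·0.02100 + 0.03200·9.160) / 1.552 = 0.3250/1.552 = 0.2094 mg/L.
Travel time t = 9.83·1000 / 0.53 = 18550 s = 5.152 h.
9.2%/h lost → k = −ln(1 − 0.092) = 0.09651 h⁻¹.
Applying C = C₀e^(−kt): 0.2094 × 0.6082 = 0.1274 mg/L.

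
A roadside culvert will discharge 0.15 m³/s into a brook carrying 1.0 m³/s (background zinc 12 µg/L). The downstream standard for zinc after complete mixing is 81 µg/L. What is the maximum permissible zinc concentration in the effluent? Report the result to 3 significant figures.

At the limit, (Qr·Cr + Qe·Cₑ)/(Qr + Qe) = 81:
Cₑ = (1.150·81 − 1.000·12.00) / 0.1500 = 541.0 µg/L.

541 µg/L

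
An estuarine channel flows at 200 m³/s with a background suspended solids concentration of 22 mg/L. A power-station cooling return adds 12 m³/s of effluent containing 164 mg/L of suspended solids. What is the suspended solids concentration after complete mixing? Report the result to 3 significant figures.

30.0 mg/L

After mixing, C = (200.0·22.00 + 12.00·164.0) / 212.0 = 6368/212.0 = 30.04 mg/L.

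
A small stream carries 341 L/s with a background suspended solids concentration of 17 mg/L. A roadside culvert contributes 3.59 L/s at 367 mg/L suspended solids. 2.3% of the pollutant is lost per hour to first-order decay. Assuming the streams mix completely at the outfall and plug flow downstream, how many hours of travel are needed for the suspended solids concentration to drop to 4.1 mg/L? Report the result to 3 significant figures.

Mass balance: C = (341.0·17.00 + 3.590·367.0) / 344.6 = 7115/344.6 = 20.65 mg/L.
2.3%/h lost → k = −ln(1 − 0.023) = 0.02327 h⁻¹.
20.65·exp(−k·t) = 4.1 → t = ln(20.65/4.1)/k = 250100 s = 69.47 h.

69.5 h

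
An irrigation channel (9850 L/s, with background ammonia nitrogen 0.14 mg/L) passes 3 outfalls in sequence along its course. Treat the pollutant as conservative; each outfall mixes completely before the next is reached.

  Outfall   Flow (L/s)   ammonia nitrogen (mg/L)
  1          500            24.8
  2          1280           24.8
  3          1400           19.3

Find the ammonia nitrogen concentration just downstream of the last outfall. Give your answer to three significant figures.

Below outfall 1: Q → 10350 L/s, C = (9850·0.1400 + 500.0·24.80)/10350 = 1.331 mg/L.
Below outfall 2: Q → 11630 L/s, C = (10350·1.331 + 1280·24.80)/11630 = 3.914 mg/L.
Below outfall 3: Q → 13030 L/s, C = (11630·3.914 + 1400·19.30)/13030 = 5.567 mg/L.

5.57 mg/L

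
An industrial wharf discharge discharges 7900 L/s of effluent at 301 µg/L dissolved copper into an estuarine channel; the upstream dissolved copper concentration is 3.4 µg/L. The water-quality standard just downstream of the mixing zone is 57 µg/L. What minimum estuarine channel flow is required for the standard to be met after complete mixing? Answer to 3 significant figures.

Set C_mix = 57: (Q·3.400 + 7900·301.0) / (Q + 7900) = 57
→ Q = 7900·(301.0 − 57)/(57 − 3.400) = 35960 L/s.

36000 L/s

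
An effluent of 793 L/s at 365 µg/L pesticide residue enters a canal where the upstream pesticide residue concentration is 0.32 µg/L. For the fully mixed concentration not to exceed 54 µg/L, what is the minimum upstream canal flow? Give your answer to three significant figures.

4590 L/s

Set C_mix = 54: (Q·0.3200 + 793.0·365.0) / (Q + 793.0) = 54
→ Q = 793.0·(365.0 − 54)/(54 − 0.3200) = 4594 L/s.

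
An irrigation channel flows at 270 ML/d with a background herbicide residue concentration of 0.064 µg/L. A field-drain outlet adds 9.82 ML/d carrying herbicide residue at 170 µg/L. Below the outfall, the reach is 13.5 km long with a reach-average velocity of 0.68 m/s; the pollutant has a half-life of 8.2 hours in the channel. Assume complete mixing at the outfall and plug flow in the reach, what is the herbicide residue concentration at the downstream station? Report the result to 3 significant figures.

3.78 µg/L

Mass balance: C = (270.0·0.06400 + 9.820·170.0) / 279.8 = 1687/279.8 = 6.028 µg/L.
Travel time t = 13.5·1000 / 0.68 = 19850 s = 5.515 h.
Half-life 8.2 h → k = ln 2 / 8.2 = 0.08453 h⁻¹ = 2.029 d⁻¹.
First-order decay: C = 6.028·exp(−k·t) = 6.028·0.6274 = 3.782 µg/L.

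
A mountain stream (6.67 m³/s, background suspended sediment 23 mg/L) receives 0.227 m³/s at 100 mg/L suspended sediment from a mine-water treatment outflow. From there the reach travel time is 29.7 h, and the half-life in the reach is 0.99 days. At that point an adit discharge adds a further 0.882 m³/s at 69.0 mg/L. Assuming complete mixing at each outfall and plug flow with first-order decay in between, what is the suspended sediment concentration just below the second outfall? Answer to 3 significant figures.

Mixed concentration C = ΣQC/ΣQ = (6.670·23.00 + 0.2270·100.0) / 6.897 = 176.1/6.897 = 25.53 mg/L; combined flow 6.897 m³/s.
Half-life 0.99 d → k = ln 2 / 0.99 = 0.7001 d⁻¹.
Applying C = C₀e^(−kt): 25.53 × 0.4204 = 10.74 mg/L.
Second outfall: C = (6.897·10.74 + 0.8820·69.00)/7.779 = 17.34 mg/L.

17.3 mg/L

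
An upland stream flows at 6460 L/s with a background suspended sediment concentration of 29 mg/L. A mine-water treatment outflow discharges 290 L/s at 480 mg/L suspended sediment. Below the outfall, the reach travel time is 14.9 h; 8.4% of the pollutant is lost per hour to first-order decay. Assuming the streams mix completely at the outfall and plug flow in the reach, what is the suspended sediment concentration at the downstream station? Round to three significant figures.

13.1 mg/L

After mixing, C = (6460·29.00 + 290.0·480.0) / 6750 = 326500/6750 = 48.38 mg/L.
8.4%/h lost → k = −ln(1 − 0.084) = 0.08774 h⁻¹.
After decay, C = 48.38 × e^(−kt) = 48.38 × 0.2705 = 13.09 mg/L.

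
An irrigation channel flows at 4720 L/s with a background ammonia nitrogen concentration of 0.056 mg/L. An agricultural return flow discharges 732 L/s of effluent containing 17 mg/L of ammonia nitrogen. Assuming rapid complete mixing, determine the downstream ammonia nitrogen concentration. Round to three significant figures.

2.33 mg/L

Mixed concentration C = ΣQC/ΣQ = (4720·0.05600 + 732.0·17.00) / 5452 = 12710/5452 = 2.331 mg/L.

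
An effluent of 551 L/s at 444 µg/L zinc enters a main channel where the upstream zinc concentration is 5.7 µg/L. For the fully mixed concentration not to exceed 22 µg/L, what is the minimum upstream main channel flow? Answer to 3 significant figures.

Set C_mix = 22: (Q·5.700 + 551.0·444.0) / (Q + 551.0) = 22
→ Q = 551.0·(444.0 − 22)/(22 − 5.700) = 14270 L/s.

14300 L/s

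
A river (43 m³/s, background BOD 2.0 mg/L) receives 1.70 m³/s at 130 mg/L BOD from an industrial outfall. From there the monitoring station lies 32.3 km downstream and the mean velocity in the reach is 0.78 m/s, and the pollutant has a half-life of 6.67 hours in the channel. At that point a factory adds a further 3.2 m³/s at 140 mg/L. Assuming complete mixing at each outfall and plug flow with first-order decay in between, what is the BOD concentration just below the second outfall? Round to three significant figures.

11.3 mg/L

Mixed concentration C = ΣQC/ΣQ = (43.00·2.000 + 1.700·130.0) / 44.70 = 307.0/44.70 = 6.868 mg/L; combined flow 44.70 m³/s.
Travel time t = 32.3·1000 / 0.78 = 41410 s = 11.50 h.
Half-life 6.67 h → k = ln 2 / 6.67 = 0.1039 h⁻¹ = 2.494 d⁻¹.
After decay, C = 6.868 × e^(−kt) = 6.868 × 0.3026 = 2.078 mg/L.
At the second outfall, C = (44.70·2.078 + 3.200·140.0) / (44.70 + 3.200) = 11.29 mg/L.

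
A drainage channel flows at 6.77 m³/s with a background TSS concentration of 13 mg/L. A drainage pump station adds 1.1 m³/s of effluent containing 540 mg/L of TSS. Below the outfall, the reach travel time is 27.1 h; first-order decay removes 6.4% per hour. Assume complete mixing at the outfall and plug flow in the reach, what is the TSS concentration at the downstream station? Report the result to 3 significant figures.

14.4 mg/L

Mixed concentration C = ΣQC/ΣQ = (6.770·13.00 + 1.100·540.0) / 7.870 = 682.0/7.870 = 86.66 mg/L.
6.4%/h lost → k = −ln(1 − 0.064) = 0.06614 h⁻¹.
First-order decay: C = 86.66·exp(−k·t) = 86.66·0.1666 = 14.43 mg/L.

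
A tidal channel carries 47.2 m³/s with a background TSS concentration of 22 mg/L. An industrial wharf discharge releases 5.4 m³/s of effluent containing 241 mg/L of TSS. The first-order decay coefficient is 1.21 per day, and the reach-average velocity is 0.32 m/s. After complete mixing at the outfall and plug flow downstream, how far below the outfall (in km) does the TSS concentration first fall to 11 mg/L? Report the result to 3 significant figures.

Flow-weighted average: C = (47.20·22.00 + 5.400·241.0) / 52.60 = 2340/52.60 = 44.48 mg/L.
Set 44.48·exp(−k·t) = 11 → t = ln(44.48/11)/k = 99770 s = 27.71 h.
Distance = v·t = 0.32·99770 = 31930 m = 31.93 km.

31.9 km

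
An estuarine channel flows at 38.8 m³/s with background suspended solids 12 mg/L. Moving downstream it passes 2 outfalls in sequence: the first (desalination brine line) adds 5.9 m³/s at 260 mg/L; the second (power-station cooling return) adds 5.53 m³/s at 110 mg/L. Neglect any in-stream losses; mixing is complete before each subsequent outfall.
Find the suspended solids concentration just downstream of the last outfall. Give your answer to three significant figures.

51.9 mg/L

Below outfall 1: Q → 44.70 m³/s, C = (38.80·12.00 + 5.900·260.0)/44.70 = 44.73 mg/L.
Below outfall 2: Q → 50.23 m³/s, C = (44.70·44.73 + 5.530·110.0)/50.23 = 51.92 mg/L.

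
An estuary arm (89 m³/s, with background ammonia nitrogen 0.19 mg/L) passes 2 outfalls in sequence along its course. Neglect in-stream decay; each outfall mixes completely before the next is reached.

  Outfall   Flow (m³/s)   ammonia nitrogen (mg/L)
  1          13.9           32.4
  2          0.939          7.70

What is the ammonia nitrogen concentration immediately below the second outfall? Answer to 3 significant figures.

Below outfall 1: Q → 102.9 m³/s, C = (89.00·0.1900 + 13.90·32.40)/102.9 = 4.541 mg/L.
Below outfall 2: Q → 103.8 m³/s, C = (102.9·4.541 + 0.9390·7.700)/103.8 = 4.570 mg/L.

4.57 mg/L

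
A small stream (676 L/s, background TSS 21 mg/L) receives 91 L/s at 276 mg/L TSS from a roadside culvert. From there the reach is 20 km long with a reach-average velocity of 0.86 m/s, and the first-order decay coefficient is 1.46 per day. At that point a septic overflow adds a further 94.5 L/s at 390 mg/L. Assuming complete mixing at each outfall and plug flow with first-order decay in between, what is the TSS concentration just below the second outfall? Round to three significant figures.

73.6 mg/L

Conservation of mass: C = (676.0·21.00 + 91.00·276.0) / 767.0 = 39310/767.0 = 51.25 mg/L; combined flow 767.0 L/s.
Travel time t = 20·1000 / 0.86 = 23260 s = 6.460 h.
After decay, C = 51.25 × e^(−kt) = 51.25 × 0.6750 = 34.60 mg/L.
At the second outfall, C = (767.0·34.60 + 94.50·390.0) / (767.0 + 94.50) = 73.58 mg/L.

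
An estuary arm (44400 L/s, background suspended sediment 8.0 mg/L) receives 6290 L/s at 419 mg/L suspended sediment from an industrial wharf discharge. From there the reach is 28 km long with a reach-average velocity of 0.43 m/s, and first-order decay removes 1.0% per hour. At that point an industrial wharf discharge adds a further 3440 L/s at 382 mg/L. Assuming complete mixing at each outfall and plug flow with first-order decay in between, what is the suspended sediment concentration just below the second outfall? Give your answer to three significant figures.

Mass balance: C = (44400·8.000 + 6290·419.0) / 50690 = 2991000/50690 = 59.00 mg/L; combined flow 50690 L/s.
Travel time t = 28·1000 / 0.43 = 65120 s = 18.09 h.
1.0%/h lost → k = −ln(1 − 0.01) = 0.01005 h⁻¹.
Applying C = C₀e^(−kt): 59.00 × 0.8338 = 49.19 mg/L.
At the second outfall, C = (50690·49.19 + 3440·382.0) / (50690 + 3440) = 70.34 mg/L.

70.3 mg/L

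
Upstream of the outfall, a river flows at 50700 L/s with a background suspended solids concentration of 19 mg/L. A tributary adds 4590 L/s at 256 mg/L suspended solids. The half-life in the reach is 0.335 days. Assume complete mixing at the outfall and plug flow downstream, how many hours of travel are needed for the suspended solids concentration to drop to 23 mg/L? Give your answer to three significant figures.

6.03 h

Flow-weighted average: C = (50700·19.00 + 4590·256.0) / 55290 = 2138000/55290 = 38.67 mg/L.
Half-life 0.335 d → k = ln 2 / 0.335 = 2.069 d⁻¹.
38.67·exp(−k·t) = 23 → t = ln(38.67/23)/k = 21700 s = 6.028 h.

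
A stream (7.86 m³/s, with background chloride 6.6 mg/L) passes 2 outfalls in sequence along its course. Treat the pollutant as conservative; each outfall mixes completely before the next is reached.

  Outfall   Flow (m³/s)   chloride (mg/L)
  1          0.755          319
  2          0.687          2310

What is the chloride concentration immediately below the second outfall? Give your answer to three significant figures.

Outfall 1: combined Q = 8.615 m³/s; C = (7.860·6.600 + 0.7550·319.0)/8.615 = 33.98 mg/L.
Outfall 2: combined Q = 9.302 m³/s; C = (8.615·33.98 + 0.6870·2310)/9.302 = 202.1 mg/L.

202 mg/L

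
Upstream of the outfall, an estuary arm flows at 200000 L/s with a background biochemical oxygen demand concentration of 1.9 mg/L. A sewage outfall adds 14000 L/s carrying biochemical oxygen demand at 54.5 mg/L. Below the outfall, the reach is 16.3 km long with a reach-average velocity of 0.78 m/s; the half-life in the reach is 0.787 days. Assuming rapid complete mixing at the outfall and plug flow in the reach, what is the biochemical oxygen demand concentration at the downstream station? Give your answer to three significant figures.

4.32 mg/L

Flow-weighted average: C = (200000·1.900 + 14000·54.50) / 214000 = 1143000/214000 = 5.341 mg/L.
Travel time t = 16.3·1000 / 0.78 = 20900 s = 5.805 h.
Half-life 0.787 d → k = ln 2 / 0.787 = 0.8807 d⁻¹.
After decay, C = 5.341 × e^(−kt) = 5.341 × 0.8081 = 4.316 mg/L.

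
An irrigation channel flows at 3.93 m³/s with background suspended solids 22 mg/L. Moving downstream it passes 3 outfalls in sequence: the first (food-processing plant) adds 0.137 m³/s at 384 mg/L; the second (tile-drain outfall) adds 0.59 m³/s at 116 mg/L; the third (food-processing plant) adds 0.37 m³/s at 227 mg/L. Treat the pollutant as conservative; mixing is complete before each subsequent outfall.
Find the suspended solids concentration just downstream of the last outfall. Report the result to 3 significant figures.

Below outfall 1: Q → 4.067 m³/s, C = (3.930·22.00 + 0.1370·384.0)/4.067 = 34.19 mg/L.
Below outfall 2: Q → 4.657 m³/s, C = (4.067·34.19 + 0.5900·116.0)/4.657 = 44.56 mg/L.
Below outfall 3: Q → 5.027 m³/s, C = (4.657·44.56 + 0.3700·227.0)/5.027 = 57.99 mg/L.

58.0 mg/L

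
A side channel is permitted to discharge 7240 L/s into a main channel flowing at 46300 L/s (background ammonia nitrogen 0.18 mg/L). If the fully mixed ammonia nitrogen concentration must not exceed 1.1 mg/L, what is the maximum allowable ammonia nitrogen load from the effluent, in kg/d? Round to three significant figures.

Mass balance at the limit: 46300·0.1800 + 7240·Cₑ = 53540·1.1 → Cₑ = 6.983 mg/L.
7240 L/s = 7.240 m³/s. Load = 7.240 m³/s × 6.983 g/m³ × 86 400 s/d = 4368 kg/d.

4370 kg/d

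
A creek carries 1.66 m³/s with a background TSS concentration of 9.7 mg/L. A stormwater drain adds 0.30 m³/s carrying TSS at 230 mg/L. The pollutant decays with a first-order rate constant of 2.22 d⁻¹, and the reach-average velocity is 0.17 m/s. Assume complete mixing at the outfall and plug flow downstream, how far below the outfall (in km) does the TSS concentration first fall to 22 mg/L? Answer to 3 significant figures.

Flow-weighted average: C = (1.660·9.700 + 0.3000·230.0) / 1.960 = 85.10/1.960 = 43.42 mg/L.
Set 43.42·exp(−k·t) = 22 → t = ln(43.42/22)/k = 26460 s = 7.350 h.
Distance = v·t = 0.17·26460 = 4498 m = 4.498 km.

4.50 km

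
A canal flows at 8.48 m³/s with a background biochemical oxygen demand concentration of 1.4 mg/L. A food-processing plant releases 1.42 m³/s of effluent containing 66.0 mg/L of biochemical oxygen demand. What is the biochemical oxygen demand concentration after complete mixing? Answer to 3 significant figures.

10.7 mg/L

After mixing, C = (8.480·1.400 + 1.420·66.00) / 9.900 = 105.6/9.900 = 10.67 mg/L.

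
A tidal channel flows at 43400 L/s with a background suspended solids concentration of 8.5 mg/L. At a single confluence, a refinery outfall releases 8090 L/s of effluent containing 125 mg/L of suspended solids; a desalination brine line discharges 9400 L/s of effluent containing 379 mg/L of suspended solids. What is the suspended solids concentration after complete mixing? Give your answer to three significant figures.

81.2 mg/L

Mixed concentration C = ΣQC/ΣQ = (43400·8.500 + 8090·125.0 + 9400·379.0) / 60890 = 4943000/60890 = 81.18 mg/L.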